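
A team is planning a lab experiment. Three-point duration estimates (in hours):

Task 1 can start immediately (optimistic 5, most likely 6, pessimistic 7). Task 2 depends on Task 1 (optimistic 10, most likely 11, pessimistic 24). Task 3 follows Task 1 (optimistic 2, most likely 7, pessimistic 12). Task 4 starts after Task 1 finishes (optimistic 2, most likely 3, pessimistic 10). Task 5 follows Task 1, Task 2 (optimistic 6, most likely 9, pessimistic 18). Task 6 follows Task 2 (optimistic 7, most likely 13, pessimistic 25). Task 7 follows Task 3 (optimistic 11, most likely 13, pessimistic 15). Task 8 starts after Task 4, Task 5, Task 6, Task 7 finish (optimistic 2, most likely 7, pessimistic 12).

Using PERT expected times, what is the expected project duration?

40 hours

te_Task 1 = (5 + 4·6 + 7)/6 = 36/6 = 6
te_Task 2 = (10 + 4·11 + 24)/6 = 78/6 = 13
te_Task 3 = (2 + 4·7 + 12)/6 = 42/6 = 7
te_Task 4 = (2 + 4·3 + 10)/6 = 24/6 = 4
te_Task 5 = (6 + 4·9 + 18)/6 = 60/6 = 10
te_Task 6 = (7 + 4·13 + 25)/6 = 84/6 = 14
te_Task 7 = (11 + 4·13 + 15)/6 = 78/6 = 13
te_Task 8 = (2 + 4·7 + 12)/6 = 42/6 = 7

Forward pass:
ES_Task 1 = 0; EF_Task 1 = 6
ES_Task 2 = 6; EF_Task 2 = 6+13 = 19
ES_Task 3 = 6; EF_Task 3 = 6+7 = 13
ES_Task 4 = 6; EF_Task 4 = 6+4 = 10
ES_Task 5 = max(EF_Task 1=6, EF_Task 2=19) = 19; EF_Task 5 = 19+10 = 29
ES_Task 6 = 19; EF_Task 6 = 19+14 = 33
ES_Task 7 = 13; EF_Task 7 = 13+13 = 26
ES_Task 8 = max(EF_Task 4=10, EF_Task 5=29, EF_Task 6=33, EF_Task 7=26) = 33; EF_Task 8 = 33+7 = 40
Expected project duration μ = 40 hours. Critical path: Task 1 → Task 2 → Task 6 → Task 8.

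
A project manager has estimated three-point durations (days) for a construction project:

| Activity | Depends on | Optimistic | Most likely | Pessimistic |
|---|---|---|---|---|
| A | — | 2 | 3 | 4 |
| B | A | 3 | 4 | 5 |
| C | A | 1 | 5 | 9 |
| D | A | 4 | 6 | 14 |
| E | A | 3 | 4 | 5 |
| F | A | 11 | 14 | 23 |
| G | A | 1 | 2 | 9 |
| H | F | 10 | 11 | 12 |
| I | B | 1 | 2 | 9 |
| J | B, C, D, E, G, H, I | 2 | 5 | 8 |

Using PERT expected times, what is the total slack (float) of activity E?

22 days

te_A = (2 + 4·3 + 4)/6 = 18/6 = 3
te_B = (3 + 4·4 + 5)/6 = 24/6 = 4
te_C = (1 + 4·5 + 9)/6 = 30/6 = 5
te_D = (4 + 4·6 + 14)/6 = 42/6 = 7
te_E = (3 + 4·4 + 5)/6 = 24/6 = 4
te_F = (11 + 4·14 + 23)/6 = 90/6 = 15
te_G = (1 + 4·2 + 9)/6 = 18/6 = 3
te_H = (10 + 4·11 + 12)/6 = 66/6 = 11
te_I = (1 + 4·2 + 9)/6 = 18/6 = 3
te_J = (2 + 4·5 + 8)/6 = 30/6 = 5

Forward pass:
ES_A = 0; EF_A = 3
ES_B = 3; EF_B = 3+4 = 7
ES_C = 3; EF_C = 3+5 = 8
ES_D = 3; EF_D = 3+7 = 10
ES_E = 3; EF_E = 3+4 = 7
ES_F = 3; EF_F = 3+15 = 18
ES_G = 3; EF_G = 3+3 = 6
ES_H = 18; EF_H = 18+11 = 29
ES_I = 7; EF_I = 7+3 = 10
ES_J = max(EF_B=7, EF_C=8, EF_D=10, EF_E=7, EF_G=6, EF_H=29, EF_I=10) = 29; EF_J = 29+5 = 34
Expected project duration μ = 34 days. Critical path: A → F → H → J.

Backward pass:
LF_J = 34; LS_J = 34−5 = 29
LF_I = LS_J = 29; LS_I = 29−3 = 26
LF_H = LS_J = 29; LS_H = 29−11 = 18
LF_G = LS_J = 29; LS_G = 29−3 = 26
LF_F = LS_H = 18; LS_F = 18−15 = 3
LF_E = LS_J = 29; LS_E = 29−4 = 25
LF_D = LS_J = 29; LS_D = 29−7 = 22
LF_C = LS_J = 29; LS_C = 29−5 = 24
LF_B = min(LS_I=26, LS_J=29) = 26; LS_B = 26−4 = 22
LF_A = min(LS_B=22, LS_C=24, LS_D=22, LS_E=25, LS_F=3, LS_G=26) = 3; LS_A = 3−3 = 0
Slack_E = LS_E − ES_E = 25 − 3 = 22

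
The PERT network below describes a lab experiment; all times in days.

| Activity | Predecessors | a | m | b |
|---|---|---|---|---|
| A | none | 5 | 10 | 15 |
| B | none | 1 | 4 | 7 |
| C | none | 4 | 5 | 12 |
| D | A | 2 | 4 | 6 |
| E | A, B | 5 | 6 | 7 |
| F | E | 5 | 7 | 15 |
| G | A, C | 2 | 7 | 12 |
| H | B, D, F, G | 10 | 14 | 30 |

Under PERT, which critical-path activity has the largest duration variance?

te_A = (5 + 4·10 + 15)/6 = 60/6 = 10; σ²_A = ((15−5)/6)² = 2.778
te_B = (1 + 4·4 + 7)/6 = 24/6 = 4; σ²_B = ((7−1)/6)² = 1.000
te_C = (4 + 4·5 + 12)/6 = 36/6 = 6; σ²_C = ((12−4)/6)² = 1.778
te_D = (2 + 4·4 + 6)/6 = 24/6 = 4; σ²_D = ((6−2)/6)² = 0.444
te_E = (5 + 4·6 + 7)/6 = 36/6 = 6; σ²_E = ((7−5)/6)² = 0.111
te_F = (5 + 4·7 + 15)/6 = 48/6 = 8; σ²_F = ((15−5)/6)² = 2.778
te_G = (2 + 4·7 + 12)/6 = 42/6 = 7; σ²_G = ((12−2)/6)² = 2.778
te_H = (10 + 4·14 + 30)/6 = 96/6 = 16; σ²_H = ((30−10)/6)² = 11.111

Forward pass:
ES_A = 0; EF_A = 10
ES_B = 0; EF_B = 4
ES_C = 0; EF_C = 6
ES_D = 10; EF_D = 10+4 = 14
ES_E = max(EF_A=10, EF_B=4) = 10; EF_E = 10+6 = 16
ES_F = 16; EF_F = 16+8 = 24
ES_G = max(EF_A=10, EF_C=6) = 10; EF_G = 10+7 = 17
ES_H = max(EF_B=4, EF_D=14, EF_F=24, EF_G=17) = 24; EF_H = 24+16 = 40
Expected project duration μ = 40 days. Critical path: A → E → F → H.

Variances on critical path: σ²_A=2.778, σ²_E=0.111, σ²_F=2.778, σ²_H=11.111.
Largest is σ²_H = 11.111.

H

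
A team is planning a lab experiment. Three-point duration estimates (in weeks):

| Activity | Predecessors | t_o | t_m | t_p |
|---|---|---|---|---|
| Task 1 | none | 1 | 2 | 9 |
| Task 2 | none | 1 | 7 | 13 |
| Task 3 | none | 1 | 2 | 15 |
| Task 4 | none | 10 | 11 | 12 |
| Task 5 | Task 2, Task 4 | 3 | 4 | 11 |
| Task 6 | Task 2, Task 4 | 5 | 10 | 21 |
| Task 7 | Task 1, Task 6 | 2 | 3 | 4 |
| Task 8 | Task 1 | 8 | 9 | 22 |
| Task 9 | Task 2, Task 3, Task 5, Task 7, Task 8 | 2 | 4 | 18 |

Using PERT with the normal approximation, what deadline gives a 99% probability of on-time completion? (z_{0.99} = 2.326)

te_Task 1 = (1 + 4·2 + 9)/6 = 18/6 = 3; σ²_Task 1 = ((9−1)/6)² = 1.778
te_Task 2 = (1 + 4·7 + 13)/6 = 42/6 = 7; σ²_Task 2 = ((13−1)/6)² = 4.000
te_Task 3 = (1 + 4·2 + 15)/6 = 24/6 = 4; σ²_Task 3 = ((15−1)/6)² = 5.444
te_Task 4 = (10 + 4·11 + 12)/6 = 66/6 = 11; σ²_Task 4 = ((12−10)/6)² = 0.111
te_Task 5 = (3 + 4·4 + 11)/6 = 30/6 = 5; σ²_Task 5 = ((11−3)/6)² = 1.778
te_Task 6 = (5 + 4·10 + 21)/6 = 66/6 = 11; σ²_Task 6 = ((21−5)/6)² = 7.111
te_Task 7 = (2 + 4·3 + 4)/6 = 18/6 = 3; σ²_Task 7 = ((4−2)/6)² = 0.111
te_Task 8 = (8 + 4·9 + 22)/6 = 66/6 = 11; σ²_Task 8 = ((22−8)/6)² = 5.444
te_Task 9 = (2 + 4·4 + 18)/6 = 36/6 = 6; σ²_Task 9 = ((18−2)/6)² = 7.111

Forward pass:
ES_Task 1 = 0; EF_Task 1 = 3
ES_Task 2 = 0; EF_Task 2 = 7
ES_Task 3 = 0; EF_Task 3 = 4
ES_Task 4 = 0; EF_Task 4 = 11
ES_Task 5 = max(EF_Task 2=7, EF_Task 4=11) = 11; EF_Task 5 = 11+5 = 16
ES_Task 6 = max(EF_Task 2=7, EF_Task 4=11) = 11; EF_Task 6 = 11+11 = 22
ES_Task 7 = max(EF_Task 1=3, EF_Task 6=22) = 22; EF_Task 7 = 22+3 = 25
ES_Task 8 = 3; EF_Task 8 = 3+11 = 14
ES_Task 9 = max(EF_Task 2=7, EF_Task 3=4, EF_Task 5=16, EF_Task 7=25, EF_Task 8=14) = 25; EF_Task 9 = 25+6 = 31
Expected project duration μ = 31 weeks. Critical path: Task 4 → Task 6 → Task 7 → Task 9.

Variance along critical path = 0.111 + 7.111 + 0.111 + 7.111 = 14.444; σ = 3.801 weeks.
D = μ + z·σ = 31 + 2.326·3.801 = 39.8 weeks

39.8 weeks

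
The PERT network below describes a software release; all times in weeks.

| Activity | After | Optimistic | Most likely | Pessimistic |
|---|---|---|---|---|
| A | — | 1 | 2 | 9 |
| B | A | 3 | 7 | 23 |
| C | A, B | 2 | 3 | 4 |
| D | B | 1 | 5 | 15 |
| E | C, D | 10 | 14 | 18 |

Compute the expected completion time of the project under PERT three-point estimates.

te_A = (1 + 4·2 + 9)/6 = 18/6 = 3
te_B = (3 + 4·7 + 23)/6 = 54/6 = 9
te_C = (2 + 4·3 + 4)/6 = 18/6 = 3
te_D = (1 + 4·5 + 15)/6 = 36/6 = 6
te_E = (10 + 4·14 + 18)/6 = 84/6 = 14

Forward pass:
ES_A = 0; EF_A = 3
ES_B = 3; EF_B = 3+9 = 12
ES_C = max(EF_A=3, EF_B=12) = 12; EF_C = 12+3 = 15
ES_D = 12; EF_D = 12+6 = 18
ES_E = max(EF_C=15, EF_D=18) = 18; EF_E = 18+14 = 32
Expected project duration μ = 32 weeks. Critical path: A → B → D → E.

32 weeks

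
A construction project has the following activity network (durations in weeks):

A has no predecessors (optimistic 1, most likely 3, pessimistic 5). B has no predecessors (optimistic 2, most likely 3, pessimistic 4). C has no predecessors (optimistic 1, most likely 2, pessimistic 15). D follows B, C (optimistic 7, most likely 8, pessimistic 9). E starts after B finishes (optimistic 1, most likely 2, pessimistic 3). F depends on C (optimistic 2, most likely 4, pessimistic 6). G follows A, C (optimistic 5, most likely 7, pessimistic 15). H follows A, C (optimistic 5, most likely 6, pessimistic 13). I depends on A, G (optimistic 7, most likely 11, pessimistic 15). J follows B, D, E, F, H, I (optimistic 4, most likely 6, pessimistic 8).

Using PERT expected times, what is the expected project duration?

29 weeks

te_A = (1 + 4·3 + 5)/6 = 18/6 = 3
te_B = (2 + 4·3 + 4)/6 = 18/6 = 3
te_C = (1 + 4·2 + 15)/6 = 24/6 = 4
te_D = (7 + 4·8 + 9)/6 = 48/6 = 8
te_E = (1 + 4·2 + 3)/6 = 12/6 = 2
te_F = (2 + 4·4 + 6)/6 = 24/6 = 4
te_G = (5 + 4·7 + 15)/6 = 48/6 = 8
te_H = (5 + 4·6 + 13)/6 = 42/6 = 7
te_I = (7 + 4·11 + 15)/6 = 66/6 = 11
te_J = (4 + 4·6 + 8)/6 = 36/6 = 6

Forward pass:
ES_A = 0; EF_A = 3
ES_B = 0; EF_B = 3
ES_C = 0; EF_C = 4
ES_D = max(EF_B=3, EF_C=4) = 4; EF_D = 4+8 = 12
ES_E = 3; EF_E = 3+2 = 5
ES_F = 4; EF_F = 4+4 = 8
ES_G = max(EF_A=3, EF_C=4) = 4; EF_G = 4+8 = 12
ES_H = max(EF_A=3, EF_C=4) = 4; EF_H = 4+7 = 11
ES_I = max(EF_A=3, EF_G=12) = 12; EF_I = 12+11 = 23
ES_J = max(EF_B=3, EF_D=12, EF_E=5, EF_F=8, EF_H=11, EF_I=23) = 23; EF_J = 23+6 = 29
Expected project duration μ = 29 weeks. Critical path: C → G → I → J.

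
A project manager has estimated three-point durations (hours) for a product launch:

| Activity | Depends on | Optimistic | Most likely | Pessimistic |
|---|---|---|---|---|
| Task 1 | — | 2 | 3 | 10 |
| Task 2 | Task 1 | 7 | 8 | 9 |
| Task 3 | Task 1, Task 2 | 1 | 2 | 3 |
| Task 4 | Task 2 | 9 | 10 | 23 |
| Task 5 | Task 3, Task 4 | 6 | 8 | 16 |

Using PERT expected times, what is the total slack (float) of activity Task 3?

te_Task 1 = (2 + 4·3 + 10)/6 = 24/6 = 4
te_Task 2 = (7 + 4·8 + 9)/6 = 48/6 = 8
te_Task 3 = (1 + 4·2 + 3)/6 = 12/6 = 2
te_Task 4 = (9 + 4·10 + 23)/6 = 72/6 = 12
te_Task 5 = (6 + 4·8 + 16)/6 = 54/6 = 9

Forward pass:
ES_Task 1 = 0; EF_Task 1 = 4
ES_Task 2 = 4; EF_Task 2 = 4+8 = 12
ES_Task 3 = max(EF_Task 1=4, EF_Task 2=12) = 12; EF_Task 3 = 12+2 = 14
ES_Task 4 = 12; EF_Task 4 = 12+12 = 24
ES_Task 5 = max(EF_Task 3=14, EF_Task 4=24) = 24; EF_Task 5 = 24+9 = 33
Expected project duration μ = 33 hours. Critical path: Task 1 → Task 2 → Task 4 → Task 5.

Backward pass:
LF_Task 5 = 33; LS_Task 5 = 33−9 = 24
LF_Task 4 = LS_Task 5 = 24; LS_Task 4 = 24−12 = 12
LF_Task 3 = LS_Task 5 = 24; LS_Task 3 = 24−2 = 22
LF_Task 2 = min(LS_Task 3=22, LS_Task 4=12) = 12; LS_Task 2 = 12−8 = 4
LF_Task 1 = min(LS_Task 2=4, LS_Task 3=22) = 4; LS_Task 1 = 4−4 = 0
Slack_Task 3 = LS_Task 3 − ES_Task 3 = 22 − 12 = 10

10 hours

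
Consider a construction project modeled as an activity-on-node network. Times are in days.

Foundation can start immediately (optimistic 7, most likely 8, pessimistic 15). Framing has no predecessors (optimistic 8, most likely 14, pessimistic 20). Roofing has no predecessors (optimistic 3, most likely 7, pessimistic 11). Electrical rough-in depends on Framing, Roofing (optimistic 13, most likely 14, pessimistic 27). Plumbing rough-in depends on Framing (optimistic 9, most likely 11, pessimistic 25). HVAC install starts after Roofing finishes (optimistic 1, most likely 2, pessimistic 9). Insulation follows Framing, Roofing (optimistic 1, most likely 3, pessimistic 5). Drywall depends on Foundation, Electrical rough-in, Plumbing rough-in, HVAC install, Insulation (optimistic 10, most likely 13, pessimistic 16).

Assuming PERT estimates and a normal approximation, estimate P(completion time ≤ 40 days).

0.177

te_Foundation = (7 + 4·8 + 15)/6 = 54/6 = 9; σ²_Foundation = ((15−7)/6)² = 1.778
te_Framing = (8 + 4·14 + 20)/6 = 84/6 = 14; σ²_Framing = ((20−8)/6)² = 4.000
te_Roofing = (3 + 4·7 + 11)/6 = 42/6 = 7; σ²_Roofing = ((11−3)/6)² = 1.778
te_Electrical rough-in = (13 + 4·14 + 27)/6 = 96/6 = 16; σ²_Electrical rough-in = ((27−13)/6)² = 5.444
te_Plumbing rough-in = (9 + 4·11 + 25)/6 = 78/6 = 13; σ²_Plumbing rough-in = ((25−9)/6)² = 7.111
te_HVAC install = (1 + 4·2 + 9)/6 = 18/6 = 3; σ²_HVAC install = ((9−1)/6)² = 1.778
te_Insulation = (1 + 4·3 + 5)/6 = 18/6 = 3; σ²_Insulation = ((5−1)/6)² = 0.444
te_Drywall = (10 + 4·13 + 16)/6 = 78/6 = 13; σ²_Drywall = ((16−10)/6)² = 1.000

Forward pass:
ES_Foundation = 0; EF_Foundation = 9
ES_Framing = 0; EF_Framing = 14
ES_Roofing = 0; EF_Roofing = 7
ES_Electrical rough-in = max(EF_Framing=14, EF_Roofing=7) = 14; EF_Electrical rough-in = 14+16 = 30
ES_Plumbing rough-in = 14; EF_Plumbing rough-in = 14+13 = 27
ES_HVAC install = 7; EF_HVAC install = 7+3 = 10
ES_Insulation = max(EF_Framing=14, EF_Roofing=7) = 14; EF_Insulation = 14+3 = 17
ES_Drywall = max(EF_Foundation=9, EF_Electrical rough-in=30, EF_Plumbing rough-in=27, EF_HVAC install=10, EF_Insulation=17) = 30; EF_Drywall = 30+13 = 43
Expected project duration μ = 43 days. Critical path: Framing → Electrical rough-in → Drywall.

Variance along critical path = 4.000 + 5.444 + 1.000 = 10.444; σ = √10.444 = 3.232 days.
Z = (40 − 43) / 3.232 = -0.928
P(T ≤ 40) = Φ(-0.928) ≈ 0.177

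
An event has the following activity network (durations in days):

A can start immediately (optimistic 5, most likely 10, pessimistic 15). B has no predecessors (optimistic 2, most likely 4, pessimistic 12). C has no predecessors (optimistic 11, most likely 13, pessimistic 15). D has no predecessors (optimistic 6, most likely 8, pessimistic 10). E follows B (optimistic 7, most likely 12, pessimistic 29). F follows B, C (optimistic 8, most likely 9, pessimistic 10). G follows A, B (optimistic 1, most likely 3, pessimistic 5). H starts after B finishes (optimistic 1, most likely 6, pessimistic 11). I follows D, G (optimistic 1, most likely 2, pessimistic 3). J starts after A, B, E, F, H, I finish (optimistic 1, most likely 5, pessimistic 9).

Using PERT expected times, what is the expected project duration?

27 days

te_A = (5 + 4·10 + 15)/6 = 60/6 = 10
te_B = (2 + 4·4 + 12)/6 = 30/6 = 5
te_C = (11 + 4·13 + 15)/6 = 78/6 = 13
te_D = (6 + 4·8 + 10)/6 = 48/6 = 8
te_E = (7 + 4·12 + 29)/6 = 84/6 = 14
te_F = (8 + 4·9 + 10)/6 = 54/6 = 9
te_G = (1 + 4·3 + 5)/6 = 18/6 = 3
te_H = (1 + 4·6 + 11)/6 = 36/6 = 6
te_I = (1 + 4·2 + 3)/6 = 12/6 = 2
te_J = (1 + 4·5 + 9)/6 = 30/6 = 5

Forward pass:
ES_A = 0; EF_A = 10
ES_B = 0; EF_B = 5
ES_C = 0; EF_C = 13
ES_D = 0; EF_D = 8
ES_E = 5; EF_E = 5+14 = 19
ES_F = max(EF_B=5, EF_C=13) = 13; EF_F = 13+9 = 22
ES_G = max(EF_A=10, EF_B=5) = 10; EF_G = 10+3 = 13
ES_H = 5; EF_H = 5+6 = 11
ES_I = max(EF_D=8, EF_G=13) = 13; EF_I = 13+2 = 15
ES_J = max(EF_A=10, EF_B=5, EF_E=19, EF_F=22, EF_H=11, EF_I=15) = 22; EF_J = 22+5 = 27
Expected project duration μ = 27 days. Critical path: C → F → J.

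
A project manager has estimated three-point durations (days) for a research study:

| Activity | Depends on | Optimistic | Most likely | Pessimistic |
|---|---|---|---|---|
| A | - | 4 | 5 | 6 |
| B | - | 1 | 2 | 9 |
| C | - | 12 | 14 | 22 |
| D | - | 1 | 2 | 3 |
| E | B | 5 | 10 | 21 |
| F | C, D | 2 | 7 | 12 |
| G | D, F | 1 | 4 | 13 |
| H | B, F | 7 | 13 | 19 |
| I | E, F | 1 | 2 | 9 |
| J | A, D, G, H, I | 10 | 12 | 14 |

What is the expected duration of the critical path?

te_A = (4 + 4·5 + 6)/6 = 30/6 = 5
te_B = (1 + 4·2 + 9)/6 = 18/6 = 3
te_C = (12 + 4·14 + 22)/6 = 90/6 = 15
te_D = (1 + 4·2 + 3)/6 = 12/6 = 2
te_E = (5 + 4·10 + 21)/6 = 66/6 = 11
te_F = (2 + 4·7 + 12)/6 = 42/6 = 7
te_G = (1 + 4·4 + 13)/6 = 30/6 = 5
te_H = (7 + 4·13 + 19)/6 = 78/6 = 13
te_I = (1 + 4·2 + 9)/6 = 18/6 = 3
te_J = (10 + 4·12 + 14)/6 = 72/6 = 12

Forward pass:
ES_A = 0; EF_A = 5
ES_B = 0; EF_B = 3
ES_C = 0; EF_C = 15
ES_D = 0; EF_D = 2
ES_E = 3; EF_E = 3+11 = 14
ES_F = max(EF_C=15, EF_D=2) = 15; EF_F = 15+7 = 22
ES_G = max(EF_D=2, EF_F=22) = 22; EF_G = 22+5 = 27
ES_H = max(EF_B=3, EF_F=22) = 22; EF_H = 22+13 = 35
ES_I = max(EF_E=14, EF_F=22) = 22; EF_I = 22+3 = 25
ES_J = max(EF_A=5, EF_D=2, EF_G=27, EF_H=35, EF_I=25) = 35; EF_J = 35+12 = 47
Expected project duration μ = 47 days. Critical path: C → F → H → J.

47 days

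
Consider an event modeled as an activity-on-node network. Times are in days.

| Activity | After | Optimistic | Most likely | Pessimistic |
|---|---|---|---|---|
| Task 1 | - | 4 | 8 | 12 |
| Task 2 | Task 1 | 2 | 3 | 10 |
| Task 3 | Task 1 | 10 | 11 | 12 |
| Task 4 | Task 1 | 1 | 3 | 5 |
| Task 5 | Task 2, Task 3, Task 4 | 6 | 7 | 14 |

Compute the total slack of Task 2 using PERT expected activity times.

7 days

te_Task 1 = (4 + 4·8 + 12)/6 = 48/6 = 8
te_Task 2 = (2 + 4·3 + 10)/6 = 24/6 = 4
te_Task 3 = (10 + 4·11 + 12)/6 = 66/6 = 11
te_Task 4 = (1 + 4·3 + 5)/6 = 18/6 = 3
te_Task 5 = (6 + 4·7 + 14)/6 = 48/6 = 8

Forward pass:
ES_Task 1 = 0; EF_Task 1 = 8
ES_Task 2 = 8; EF_Task 2 = 8+4 = 12
ES_Task 3 = 8; EF_Task 3 = 8+11 = 19
ES_Task 4 = 8; EF_Task 4 = 8+3 = 11
ES_Task 5 = max(EF_Task 2=12, EF_Task 3=19, EF_Task 4=11) = 19; EF_Task 5 = 19+8 = 27
Expected project duration μ = 27 days. Critical path: Task 1 → Task 3 → Task 5.

Backward pass:
LF_Task 5 = 27; LS_Task 5 = 27−8 = 19
LF_Task 4 = LS_Task 5 = 19; LS_Task 4 = 19−3 = 16
LF_Task 3 = LS_Task 5 = 19; LS_Task 3 = 19−11 = 8
LF_Task 2 = LS_Task 5 = 19; LS_Task 2 = 19−4 = 15
LF_Task 1 = min(LS_Task 2=15, LS_Task 3=8, LS_Task 4=16) = 8; LS_Task 1 = 8−8 = 0
Slack_Task 2 = LS_Task 2 − ES_Task 2 = 15 − 8 = 7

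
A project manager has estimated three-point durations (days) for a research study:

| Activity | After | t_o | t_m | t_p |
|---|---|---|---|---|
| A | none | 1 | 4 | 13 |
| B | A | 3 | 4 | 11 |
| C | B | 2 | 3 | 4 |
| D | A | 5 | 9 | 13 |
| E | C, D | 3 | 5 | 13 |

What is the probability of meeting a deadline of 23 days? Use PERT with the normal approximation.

0.847

te_A = (1 + 4·4 + 13)/6 = 30/6 = 5; σ²_A = ((13−1)/6)² = 4.000
te_B = (3 + 4·4 + 11)/6 = 30/6 = 5; σ²_B = ((11−3)/6)² = 1.778
te_C = (2 + 4·3 + 4)/6 = 18/6 = 3; σ²_C = ((4−2)/6)² = 0.111
te_D = (5 + 4·9 + 13)/6 = 54/6 = 9; σ²_D = ((13−5)/6)² = 1.778
te_E = (3 + 4·5 + 13)/6 = 36/6 = 6; σ²_E = ((13−3)/6)² = 2.778

Forward pass:
ES_A = 0; EF_A = 5
ES_B = 5; EF_B = 5+5 = 10
ES_C = 10; EF_C = 10+3 = 13
ES_D = 5; EF_D = 5+9 = 14
ES_E = max(EF_C=13, EF_D=14) = 14; EF_E = 14+6 = 20
Expected project duration μ = 20 days. Critical path: A → D → E.

Variance along critical path = 4.000 + 1.778 + 2.778 = 8.556; σ = √8.556 = 2.925 days.
Z = (23 − 20) / 2.925 = 1.026
P(T ≤ 23) = Φ(1.026) ≈ 0.847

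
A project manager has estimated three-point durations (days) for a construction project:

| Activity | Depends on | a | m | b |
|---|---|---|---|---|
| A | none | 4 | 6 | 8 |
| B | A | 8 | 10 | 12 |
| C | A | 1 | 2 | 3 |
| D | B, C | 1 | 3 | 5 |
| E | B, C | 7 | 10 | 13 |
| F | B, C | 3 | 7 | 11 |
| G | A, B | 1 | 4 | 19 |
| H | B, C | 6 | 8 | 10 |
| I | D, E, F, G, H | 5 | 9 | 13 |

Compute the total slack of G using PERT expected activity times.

4 days

te_A = (4 + 4·6 + 8)/6 = 36/6 = 6
te_B = (8 + 4·10 + 12)/6 = 60/6 = 10
te_C = (1 + 4·2 + 3)/6 = 12/6 = 2
te_D = (1 + 4·3 + 5)/6 = 18/6 = 3
te_E = (7 + 4·10 + 13)/6 = 60/6 = 10
te_F = (3 + 4·7 + 11)/6 = 42/6 = 7
te_G = (1 + 4·4 + 19)/6 = 36/6 = 6
te_H = (6 + 4·8 + 10)/6 = 48/6 = 8
te_I = (5 + 4·9 + 13)/6 = 54/6 = 9

Forward pass:
ES_A = 0; EF_A = 6
ES_B = 6; EF_B = 6+10 = 16
ES_C = 6; EF_C = 6+2 = 8
ES_D = max(EF_B=16, EF_C=8) = 16; EF_D = 16+3 = 19
ES_E = max(EF_B=16, EF_C=8) = 16; EF_E = 16+10 = 26
ES_F = max(EF_B=16, EF_C=8) = 16; EF_F = 16+7 = 23
ES_G = max(EF_A=6, EF_B=16) = 16; EF_G = 16+6 = 22
ES_H = max(EF_B=16, EF_C=8) = 16; EF_H = 16+8 = 24
ES_I = max(EF_D=19, EF_E=26, EF_F=23, EF_G=22, EF_H=24) = 26; EF_I = 26+9 = 35
Expected project duration μ = 35 days. Critical path: A → B → E → I.

Backward pass:
LF_I = 35; LS_I = 35−9 = 26
LF_H = LS_I = 26; LS_H = 26−8 = 18
LF_G = LS_I = 26; LS_G = 26−6 = 20
LF_F = LS_I = 26; LS_F = 26−7 = 19
LF_E = LS_I = 26; LS_E = 26−10 = 16
LF_D = LS_I = 26; LS_D = 26−3 = 23
LF_C = min(LS_D=23, LS_E=16, LS_F=19, LS_H=18) = 16; LS_C = 16−2 = 14
LF_B = min(LS_D=23, LS_E=16, LS_F=19, LS_G=20, LS_H=18) = 16; LS_B = 16−10 = 6
LF_A = min(LS_B=6, LS_C=14, LS_G=20) = 6; LS_A = 6−6 = 0
Slack_G = LS_G − ES_G = 20 − 16 = 4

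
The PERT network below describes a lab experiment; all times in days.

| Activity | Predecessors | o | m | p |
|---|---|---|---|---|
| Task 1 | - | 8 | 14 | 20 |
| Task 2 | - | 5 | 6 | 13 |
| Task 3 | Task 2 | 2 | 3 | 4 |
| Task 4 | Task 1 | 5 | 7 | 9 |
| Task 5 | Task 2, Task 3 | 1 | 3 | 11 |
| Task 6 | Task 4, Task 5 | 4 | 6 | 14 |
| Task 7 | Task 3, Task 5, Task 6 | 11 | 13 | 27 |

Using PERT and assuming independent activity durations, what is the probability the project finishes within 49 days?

0.943

te_Task 1 = (8 + 4·14 + 20)/6 = 84/6 = 14; σ²_Task 1 = ((20−8)/6)² = 4.000
te_Task 2 = (5 + 4·6 + 13)/6 = 42/6 = 7; σ²_Task 2 = ((13−5)/6)² = 1.778
te_Task 3 = (2 + 4·3 + 4)/6 = 18/6 = 3; σ²_Task 3 = ((4−2)/6)² = 0.111
te_Task 4 = (5 + 4·7 + 9)/6 = 42/6 = 7; σ²_Task 4 = ((9−5)/6)² = 0.444
te_Task 5 = (1 + 4·3 + 11)/6 = 24/6 = 4; σ²_Task 5 = ((11−1)/6)² = 2.778
te_Task 6 = (4 + 4·6 + 14)/6 = 42/6 = 7; σ²_Task 6 = ((14−4)/6)² = 2.778
te_Task 7 = (11 + 4·13 + 27)/6 = 90/6 = 15; σ²_Task 7 = ((27−11)/6)² = 7.111

Forward pass:
ES_Task 1 = 0; EF_Task 1 = 14
ES_Task 2 = 0; EF_Task 2 = 7
ES_Task 3 = 7; EF_Task 3 = 7+3 = 10
ES_Task 4 = 14; EF_Task 4 = 14+7 = 21
ES_Task 5 = max(EF_Task 2=7, EF_Task 3=10) = 10; EF_Task 5 = 10+4 = 14
ES_Task 6 = max(EF_Task 4=21, EF_Task 5=14) = 21; EF_Task 6 = 21+7 = 28
ES_Task 7 = max(EF_Task 3=10, EF_Task 5=14, EF_Task 6=28) = 28; EF_Task 7 = 28+15 = 43
Expected project duration μ = 43 days. Critical path: Task 1 → Task 4 → Task 6 → Task 7.

Variance along critical path = 4.000 + 0.444 + 2.778 + 7.111 = 14.333; σ = √14.333 = 3.786 days.
Z = (49 − 43) / 3.786 = 1.585
P(T ≤ 49) = Φ(1.585) ≈ 0.943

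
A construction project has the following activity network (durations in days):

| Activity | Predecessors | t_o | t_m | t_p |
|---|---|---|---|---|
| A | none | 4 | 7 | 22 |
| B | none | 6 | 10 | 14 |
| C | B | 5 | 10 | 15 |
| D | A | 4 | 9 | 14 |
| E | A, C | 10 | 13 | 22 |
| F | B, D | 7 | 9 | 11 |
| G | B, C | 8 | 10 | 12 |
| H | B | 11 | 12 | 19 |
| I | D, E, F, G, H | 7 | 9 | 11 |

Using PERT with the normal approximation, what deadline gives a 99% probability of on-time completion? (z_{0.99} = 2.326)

te_A = (4 + 4·7 + 22)/6 = 54/6 = 9; σ²_A = ((22−4)/6)² = 9.000
te_B = (6 + 4·10 + 14)/6 = 60/6 = 10; σ²_B = ((14−6)/6)² = 1.778
te_C = (5 + 4·10 + 15)/6 = 60/6 = 10; σ²_C = ((15−5)/6)² = 2.778
te_D = (4 + 4·9 + 14)/6 = 54/6 = 9; σ²_D = ((14−4)/6)² = 2.778
te_E = (10 + 4·13 + 22)/6 = 84/6 = 14; σ²_E = ((22−10)/6)² = 4.000
te_F = (7 + 4·9 + 11)/6 = 54/6 = 9; σ²_F = ((11−7)/6)² = 0.444
te_G = (8 + 4·10 + 12)/6 = 60/6 = 10; σ²_G = ((12−8)/6)² = 0.444
te_H = (11 + 4·12 + 19)/6 = 78/6 = 13; σ²_H = ((19−11)/6)² = 1.778
te_I = (7 + 4·9 + 11)/6 = 54/6 = 9; σ²_I = ((11−7)/6)² = 0.444

Forward pass:
ES_A = 0; EF_A = 9
ES_B = 0; EF_B = 10
ES_C = 10; EF_C = 10+10 = 20
ES_D = 9; EF_D = 9+9 = 18
ES_E = max(EF_A=9, EF_C=20) = 20; EF_E = 20+14 = 34
ES_F = max(EF_B=10, EF_D=18) = 18; EF_F = 18+9 = 27
ES_G = max(EF_B=10, EF_C=20) = 20; EF_G = 20+10 = 30
ES_H = 10; EF_H = 10+13 = 23
ES_I = max(EF_D=18, EF_E=34, EF_F=27, EF_G=30, EF_H=23) = 34; EF_I = 34+9 = 43
Expected project duration μ = 43 days. Critical path: B → C → E → I.

Variance along critical path = 1.778 + 2.778 + 4.000 + 0.444 = 9.000; σ = 3.000 days.
D = μ + z·σ = 43 + 2.326·3.000 = 50.0 days

50.0 days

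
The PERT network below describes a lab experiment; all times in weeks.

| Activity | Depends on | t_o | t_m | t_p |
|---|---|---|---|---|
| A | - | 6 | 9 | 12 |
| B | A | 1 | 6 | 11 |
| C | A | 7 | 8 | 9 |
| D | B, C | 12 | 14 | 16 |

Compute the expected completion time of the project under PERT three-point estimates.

te_A = (6 + 4·9 + 12)/6 = 54/6 = 9
te_B = (1 + 4·6 + 11)/6 = 36/6 = 6
te_C = (7 + 4·8 + 9)/6 = 48/6 = 8
te_D = (12 + 4·14 + 16)/6 = 84/6 = 14

Forward pass:
ES_A = 0; EF_A = 9
ES_B = 9; EF_B = 9+6 = 15
ES_C = 9; EF_C = 9+8 = 17
ES_D = max(EF_B=15, EF_C=17) = 17; EF_D = 17+14 = 31
Expected project duration μ = 31 weeks. Critical path: A → C → D.

31 weeks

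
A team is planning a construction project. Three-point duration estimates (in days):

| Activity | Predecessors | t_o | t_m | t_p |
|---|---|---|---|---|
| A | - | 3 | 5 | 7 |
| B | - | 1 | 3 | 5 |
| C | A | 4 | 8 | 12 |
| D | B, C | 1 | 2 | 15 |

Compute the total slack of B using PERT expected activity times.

10 days

te_A = (3 + 4·5 + 7)/6 = 30/6 = 5
te_B = (1 + 4·3 + 5)/6 = 18/6 = 3
te_C = (4 + 4·8 + 12)/6 = 48/6 = 8
te_D = (1 + 4·2 + 15)/6 = 24/6 = 4

Forward pass:
ES_A = 0; EF_A = 5
ES_B = 0; EF_B = 3
ES_C = 5; EF_C = 5+8 = 13
ES_D = max(EF_B=3, EF_C=13) = 13; EF_D = 13+4 = 17
Expected project duration μ = 17 days. Critical path: A → C → D.

Backward pass:
LF_D = 17; LS_D = 17−4 = 13
LF_C = LS_D = 13; LS_C = 13−8 = 5
LF_B = LS_D = 13; LS_B = 13−3 = 10
LF_A = LS_C = 5; LS_A = 5−5 = 0
Slack_B = LS_B − ES_B = 10 − 0 = 10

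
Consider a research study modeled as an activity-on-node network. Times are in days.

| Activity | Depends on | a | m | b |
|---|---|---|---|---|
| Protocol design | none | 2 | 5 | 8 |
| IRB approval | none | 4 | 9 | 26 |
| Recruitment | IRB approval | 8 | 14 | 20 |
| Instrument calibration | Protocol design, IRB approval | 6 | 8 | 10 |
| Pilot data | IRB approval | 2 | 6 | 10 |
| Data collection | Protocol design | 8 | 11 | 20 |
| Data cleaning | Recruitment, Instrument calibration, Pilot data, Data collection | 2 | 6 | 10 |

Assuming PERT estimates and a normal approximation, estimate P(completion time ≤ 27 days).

te_Protocol design = (2 + 4·5 + 8)/6 = 30/6 = 5; σ²_Protocol design = ((8−2)/6)² = 1.000
te_IRB approval = (4 + 4·9 + 26)/6 = 66/6 = 11; σ²_IRB approval = ((26−4)/6)² = 13.444
te_Recruitment = (8 + 4·14 + 20)/6 = 84/6 = 14; σ²_Recruitment = ((20−8)/6)² = 4.000
te_Instrument calibration = (6 + 4·8 + 10)/6 = 48/6 = 8; σ²_Instrument calibration = ((10−6)/6)² = 0.444
te_Pilot data = (2 + 4·6 + 10)/6 = 36/6 = 6; σ²_Pilot data = ((10−2)/6)² = 1.778
te_Data collection = (8 + 4·11 + 20)/6 = 72/6 = 12; σ²_Data collection = ((20−8)/6)² = 4.000
te_Data cleaning = (2 + 4·6 + 10)/6 = 36/6 = 6; σ²_Data cleaning = ((10−2)/6)² = 1.778

Forward pass:
ES_Protocol design = 0; EF_Protocol design = 5
ES_IRB approval = 0; EF_IRB approval = 11
ES_Recruitment = 11; EF_Recruitment = 11+14 = 25
ES_Instrument calibration = max(EF_Protocol design=5, EF_IRB approval=11) = 11; EF_Instrument calibration = 11+8 = 19
ES_Pilot data = 11; EF_Pilot data = 11+6 = 17
ES_Data collection = 5; EF_Data collection = 5+12 = 17
ES_Data cleaning = max(EF_Recruitment=25, EF_Instrument calibration=19, EF_Pilot data=17, EF_Data collection=17) = 25; EF_Data cleaning = 25+6 = 31
Expected project duration μ = 31 days. Critical path: IRB approval → Recruitment → Data cleaning.

Variance along critical path = 13.444 + 4.000 + 1.778 = 19.222; σ = √19.222 = 4.384 days.
Z = (27 − 31) / 4.384 = -0.912
P(T ≤ 27) = Φ(-0.912) ≈ 0.181

0.181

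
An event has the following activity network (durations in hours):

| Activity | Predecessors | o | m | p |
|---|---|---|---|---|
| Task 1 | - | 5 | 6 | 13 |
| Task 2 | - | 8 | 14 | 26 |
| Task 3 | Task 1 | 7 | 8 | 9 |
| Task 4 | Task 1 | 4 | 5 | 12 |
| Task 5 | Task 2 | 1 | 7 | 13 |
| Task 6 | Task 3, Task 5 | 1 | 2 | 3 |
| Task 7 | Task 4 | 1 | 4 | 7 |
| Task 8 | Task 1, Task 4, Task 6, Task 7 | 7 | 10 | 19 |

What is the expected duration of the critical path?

te_Task 1 = (5 + 4·6 + 13)/6 = 42/6 = 7
te_Task 2 = (8 + 4·14 + 26)/6 = 90/6 = 15
te_Task 3 = (7 + 4·8 + 9)/6 = 48/6 = 8
te_Task 4 = (4 + 4·5 + 12)/6 = 36/6 = 6
te_Task 5 = (1 + 4·7 + 13)/6 = 42/6 = 7
te_Task 6 = (1 + 4·2 + 3)/6 = 12/6 = 2
te_Task 7 = (1 + 4·4 + 7)/6 = 24/6 = 4
te_Task 8 = (7 + 4·10 + 19)/6 = 66/6 = 11

Forward pass:
ES_Task 1 = 0; EF_Task 1 = 7
ES_Task 2 = 0; EF_Task 2 = 15
ES_Task 3 = 7; EF_Task 3 = 7+8 = 15
ES_Task 4 = 7; EF_Task 4 = 7+6 = 13
ES_Task 5 = 15; EF_Task 5 = 15+7 = 22
ES_Task 6 = max(EF_Task 3=15, EF_Task 5=22) = 22; EF_Task 6 = 22+2 = 24
ES_Task 7 = 13; EF_Task 7 = 13+4 = 17
ES_Task 8 = max(EF_Task 1=7, EF_Task 4=13, EF_Task 6=24, EF_Task 7=17) = 24; EF_Task 8 = 24+11 = 35
Expected project duration μ = 35 hours. Critical path: Task 2 → Task 5 → Task 6 → Task 8.

35 hours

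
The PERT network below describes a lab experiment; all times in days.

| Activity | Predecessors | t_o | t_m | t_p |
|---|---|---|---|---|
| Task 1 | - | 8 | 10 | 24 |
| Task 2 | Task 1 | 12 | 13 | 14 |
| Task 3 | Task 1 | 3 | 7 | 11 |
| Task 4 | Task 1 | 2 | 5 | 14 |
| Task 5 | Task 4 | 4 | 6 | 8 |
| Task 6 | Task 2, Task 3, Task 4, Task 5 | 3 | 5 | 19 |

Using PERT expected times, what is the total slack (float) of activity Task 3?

6 days

te_Task 1 = (8 + 4·10 + 24)/6 = 72/6 = 12
te_Task 2 = (12 + 4·13 + 14)/6 = 78/6 = 13
te_Task 3 = (3 + 4·7 + 11)/6 = 42/6 = 7
te_Task 4 = (2 + 4·5 + 14)/6 = 36/6 = 6
te_Task 5 = (4 + 4·6 + 8)/6 = 36/6 = 6
te_Task 6 = (3 + 4·5 + 19)/6 = 42/6 = 7

Forward pass:
ES_Task 1 = 0; EF_Task 1 = 12
ES_Task 2 = 12; EF_Task 2 = 12+13 = 25
ES_Task 3 = 12; EF_Task 3 = 12+7 = 19
ES_Task 4 = 12; EF_Task 4 = 12+6 = 18
ES_Task 5 = 18; EF_Task 5 = 18+6 = 24
ES_Task 6 = max(EF_Task 2=25, EF_Task 3=19, EF_Task 4=18, EF_Task 5=24) = 25; EF_Task 6 = 25+7 = 32
Expected project duration μ = 32 days. Critical path: Task 1 → Task 2 → Task 6.

Backward pass:
LF_Task 6 = 32; LS_Task 6 = 32−7 = 25
LF_Task 5 = LS_Task 6 = 25; LS_Task 5 = 25−6 = 19
LF_Task 4 = min(LS_Task 5=19, LS_Task 6=25) = 19; LS_Task 4 = 19−6 = 13
LF_Task 3 = LS_Task 6 = 25; LS_Task 3 = 25−7 = 18
LF_Task 2 = LS_Task 6 = 25; LS_Task 2 = 25−13 = 12
LF_Task 1 = min(LS_Task 2=12, LS_Task 3=18, LS_Task 4=13) = 12; LS_Task 1 = 12−12 = 0
Slack_Task 3 = LS_Task 3 − ES_Task 3 = 18 − 12 = 6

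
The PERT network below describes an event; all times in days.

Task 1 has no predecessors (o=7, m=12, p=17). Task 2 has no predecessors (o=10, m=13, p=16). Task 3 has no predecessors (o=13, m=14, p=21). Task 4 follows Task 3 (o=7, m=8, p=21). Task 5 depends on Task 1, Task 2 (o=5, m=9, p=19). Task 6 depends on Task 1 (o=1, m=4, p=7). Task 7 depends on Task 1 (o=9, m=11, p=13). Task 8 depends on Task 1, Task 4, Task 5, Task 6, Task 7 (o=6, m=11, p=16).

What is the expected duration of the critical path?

36 days

te_Task 1 = (7 + 4·12 + 17)/6 = 72/6 = 12
te_Task 2 = (10 + 4·13 + 16)/6 = 78/6 = 13
te_Task 3 = (13 + 4·14 + 21)/6 = 90/6 = 15
te_Task 4 = (7 + 4·8 + 21)/6 = 60/6 = 10
te_Task 5 = (5 + 4·9 + 19)/6 = 60/6 = 10
te_Task 6 = (1 + 4·4 + 7)/6 = 24/6 = 4
te_Task 7 = (9 + 4·11 + 13)/6 = 66/6 = 11
te_Task 8 = (6 + 4·11 + 16)/6 = 66/6 = 11

Forward pass:
ES_Task 1 = 0; EF_Task 1 = 12
ES_Task 2 = 0; EF_Task 2 = 13
ES_Task 3 = 0; EF_Task 3 = 15
ES_Task 4 = 15; EF_Task 4 = 15+10 = 25
ES_Task 5 = max(EF_Task 1=12, EF_Task 2=13) = 13; EF_Task 5 = 13+10 = 23
ES_Task 6 = 12; EF_Task 6 = 12+4 = 16
ES_Task 7 = 12; EF_Task 7 = 12+11 = 23
ES_Task 8 = max(EF_Task 1=12, EF_Task 4=25, EF_Task 5=23, EF_Task 6=16, EF_Task 7=23) = 25; EF_Task 8 = 25+11 = 36
Expected project duration μ = 36 days. Critical path: Task 3 → Task 4 → Task 8.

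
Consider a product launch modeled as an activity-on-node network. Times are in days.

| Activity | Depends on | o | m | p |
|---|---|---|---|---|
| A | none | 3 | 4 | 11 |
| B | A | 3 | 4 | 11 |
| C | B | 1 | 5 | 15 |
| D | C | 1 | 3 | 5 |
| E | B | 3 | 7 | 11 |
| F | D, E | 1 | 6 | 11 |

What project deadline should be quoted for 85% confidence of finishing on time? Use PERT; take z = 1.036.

28.6 days

te_A = (3 + 4·4 + 11)/6 = 30/6 = 5; σ²_A = ((11−3)/6)² = 1.778
te_B = (3 + 4·4 + 11)/6 = 30/6 = 5; σ²_B = ((11−3)/6)² = 1.778
te_C = (1 + 4·5 + 15)/6 = 36/6 = 6; σ²_C = ((15−1)/6)² = 5.444
te_D = (1 + 4·3 + 5)/6 = 18/6 = 3; σ²_D = ((5−1)/6)² = 0.444
te_E = (3 + 4·7 + 11)/6 = 42/6 = 7; σ²_E = ((11−3)/6)² = 1.778
te_F = (1 + 4·6 + 11)/6 = 36/6 = 6; σ²_F = ((11−1)/6)² = 2.778

Forward pass:
ES_A = 0; EF_A = 5
ES_B = 5; EF_B = 5+5 = 10
ES_C = 10; EF_C = 10+6 = 16
ES_D = 16; EF_D = 16+3 = 19
ES_E = 10; EF_E = 10+7 = 17
ES_F = max(EF_D=19, EF_E=17) = 19; EF_F = 19+6 = 25
Expected project duration μ = 25 days. Critical path: A → B → C → D → F.

Variance along critical path = 1.778 + 1.778 + 5.444 + 0.444 + 2.778 = 12.222; σ = 3.496 days.
D = μ + z·σ = 25 + 1.036·3.496 = 28.6 days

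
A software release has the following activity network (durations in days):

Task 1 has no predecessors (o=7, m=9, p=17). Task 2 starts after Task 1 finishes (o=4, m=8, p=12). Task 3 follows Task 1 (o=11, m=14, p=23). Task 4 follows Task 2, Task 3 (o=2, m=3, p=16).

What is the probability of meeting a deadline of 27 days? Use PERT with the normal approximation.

0.195

te_Task 1 = (7 + 4·9 + 17)/6 = 60/6 = 10; σ²_Task 1 = ((17−7)/6)² = 2.778
te_Task 2 = (4 + 4·8 + 12)/6 = 48/6 = 8; σ²_Task 2 = ((12−4)/6)² = 1.778
te_Task 3 = (11 + 4·14 + 23)/6 = 90/6 = 15; σ²_Task 3 = ((23−11)/6)² = 4.000
te_Task 4 = (2 + 4·3 + 16)/6 = 30/6 = 5; σ²_Task 4 = ((16−2)/6)² = 5.444

Forward pass:
ES_Task 1 = 0; EF_Task 1 = 10
ES_Task 2 = 10; EF_Task 2 = 10+8 = 18
ES_Task 3 = 10; EF_Task 3 = 10+15 = 25
ES_Task 4 = max(EF_Task 2=18, EF_Task 3=25) = 25; EF_Task 4 = 25+5 = 30
Expected project duration μ = 30 days. Critical path: Task 1 → Task 3 → Task 4.

Variance along critical path = 2.778 + 4.000 + 5.444 = 12.222; σ = √12.222 = 3.496 days.
Z = (27 − 30) / 3.496 = -0.858
P(T ≤ 27) = Φ(-0.858) ≈ 0.195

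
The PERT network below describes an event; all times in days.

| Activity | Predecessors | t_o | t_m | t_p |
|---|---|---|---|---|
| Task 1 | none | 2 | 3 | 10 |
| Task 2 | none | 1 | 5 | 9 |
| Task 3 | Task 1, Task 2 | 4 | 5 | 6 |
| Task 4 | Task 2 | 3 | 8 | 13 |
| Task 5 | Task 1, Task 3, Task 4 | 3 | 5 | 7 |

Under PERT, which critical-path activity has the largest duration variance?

Task 4

te_Task 1 = (2 + 4·3 + 10)/6 = 24/6 = 4; σ²_Task 1 = ((10−2)/6)² = 1.778
te_Task 2 = (1 + 4·5 + 9)/6 = 30/6 = 5; σ²_Task 2 = ((9−1)/6)² = 1.778
te_Task 3 = (4 + 4·5 + 6)/6 = 30/6 = 5; σ²_Task 3 = ((6−4)/6)² = 0.111
te_Task 4 = (3 + 4·8 + 13)/6 = 48/6 = 8; σ²_Task 4 = ((13−3)/6)² = 2.778
te_Task 5 = (3 + 4·5 + 7)/6 = 30/6 = 5; σ²_Task 5 = ((7−3)/6)² = 0.444

Forward pass:
ES_Task 1 = 0; EF_Task 1 = 4
ES_Task 2 = 0; EF_Task 2 = 5
ES_Task 3 = max(EF_Task 1=4, EF_Task 2=5) = 5; EF_Task 3 = 5+5 = 10
ES_Task 4 = 5; EF_Task 4 = 5+8 = 13
ES_Task 5 = max(EF_Task 1=4, EF_Task 3=10, EF_Task 4=13) = 13; EF_Task 5 = 13+5 = 18
Expected project duration μ = 18 days. Critical path: Task 2 → Task 4 → Task 5.

Variances on critical path: σ²_Task 2=1.778, σ²_Task 4=2.778, σ²_Task 5=0.444.
Largest is σ²_Task 4 = 2.778.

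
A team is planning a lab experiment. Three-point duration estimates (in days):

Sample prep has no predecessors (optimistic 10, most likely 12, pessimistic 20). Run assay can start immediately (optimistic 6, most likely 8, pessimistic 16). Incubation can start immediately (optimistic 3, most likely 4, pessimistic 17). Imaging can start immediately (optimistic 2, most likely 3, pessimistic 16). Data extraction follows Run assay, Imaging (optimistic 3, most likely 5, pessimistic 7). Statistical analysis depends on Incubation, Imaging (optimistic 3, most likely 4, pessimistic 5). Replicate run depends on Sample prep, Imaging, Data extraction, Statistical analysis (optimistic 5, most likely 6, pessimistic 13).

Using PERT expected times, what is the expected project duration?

21 days

te_Sample prep = (10 + 4·12 + 20)/6 = 78/6 = 13
te_Run assay = (6 + 4·8 + 16)/6 = 54/6 = 9
te_Incubation = (3 + 4·4 + 17)/6 = 36/6 = 6
te_Imaging = (2 + 4·3 + 16)/6 = 30/6 = 5
te_Data extraction = (3 + 4·5 + 7)/6 = 30/6 = 5
te_Statistical analysis = (3 + 4·4 + 5)/6 = 24/6 = 4
te_Replicate run = (5 + 4·6 + 13)/6 = 42/6 = 7

Forward pass:
ES_Sample prep = 0; EF_Sample prep = 13
ES_Run assay = 0; EF_Run assay = 9
ES_Incubation = 0; EF_Incubation = 6
ES_Imaging = 0; EF_Imaging = 5
ES_Data extraction = max(EF_Run assay=9, EF_Imaging=5) = 9; EF_Data extraction = 9+5 = 14
ES_Statistical analysis = max(EF_Incubation=6, EF_Imaging=5) = 6; EF_Statistical analysis = 6+4 = 10
ES_Replicate run = max(EF_Sample prep=13, EF_Imaging=5, EF_Data extraction=14, EF_Statistical analysis=10) = 14; EF_Replicate run = 14+7 = 21
Expected project duration μ = 21 days. Critical path: Run assay → Data extraction → Replicate run.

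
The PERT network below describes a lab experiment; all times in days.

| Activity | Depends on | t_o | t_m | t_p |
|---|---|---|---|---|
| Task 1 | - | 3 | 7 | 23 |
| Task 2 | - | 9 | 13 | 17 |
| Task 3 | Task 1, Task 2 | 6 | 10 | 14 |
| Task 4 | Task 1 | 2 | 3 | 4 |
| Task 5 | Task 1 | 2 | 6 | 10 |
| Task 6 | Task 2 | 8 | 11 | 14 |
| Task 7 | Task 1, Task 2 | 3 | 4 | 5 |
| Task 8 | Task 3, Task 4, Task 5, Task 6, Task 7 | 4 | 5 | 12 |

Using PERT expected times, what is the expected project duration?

30 days

te_Task 1 = (3 + 4·7 + 23)/6 = 54/6 = 9
te_Task 2 = (9 + 4·13 + 17)/6 = 78/6 = 13
te_Task 3 = (6 + 4·10 + 14)/6 = 60/6 = 10
te_Task 4 = (2 + 4·3 + 4)/6 = 18/6 = 3
te_Task 5 = (2 + 4·6 + 10)/6 = 36/6 = 6
te_Task 6 = (8 + 4·11 + 14)/6 = 66/6 = 11
te_Task 7 = (3 + 4·4 + 5)/6 = 24/6 = 4
te_Task 8 = (4 + 4·5 + 12)/6 = 36/6 = 6

Forward pass:
ES_Task 1 = 0; EF_Task 1 = 9
ES_Task 2 = 0; EF_Task 2 = 13
ES_Task 3 = max(EF_Task 1=9, EF_Task 2=13) = 13; EF_Task 3 = 13+10 = 23
ES_Task 4 = 9; EF_Task 4 = 9+3 = 12
ES_Task 5 = 9; EF_Task 5 = 9+6 = 15
ES_Task 6 = 13; EF_Task 6 = 13+11 = 24
ES_Task 7 = max(EF_Task 1=9, EF_Task 2=13) = 13; EF_Task 7 = 13+4 = 17
ES_Task 8 = max(EF_Task 3=23, EF_Task 4=12, EF_Task 5=15, EF_Task 6=24, EF_Task 7=17) = 24; EF_Task 8 = 24+6 = 30
Expected project duration μ = 30 days. Critical path: Task 2 → Task 6 → Task 8.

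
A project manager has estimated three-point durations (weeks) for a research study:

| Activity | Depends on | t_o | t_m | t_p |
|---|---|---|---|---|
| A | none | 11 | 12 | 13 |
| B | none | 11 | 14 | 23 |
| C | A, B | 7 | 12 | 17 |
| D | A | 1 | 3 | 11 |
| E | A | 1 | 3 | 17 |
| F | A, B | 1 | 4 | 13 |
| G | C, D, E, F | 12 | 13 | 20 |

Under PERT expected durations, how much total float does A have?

te_A = (11 + 4·12 + 13)/6 = 72/6 = 12
te_B = (11 + 4·14 + 23)/6 = 90/6 = 15
te_C = (7 + 4·12 + 17)/6 = 72/6 = 12
te_D = (1 + 4·3 + 11)/6 = 24/6 = 4
te_E = (1 + 4·3 + 17)/6 = 30/6 = 5
te_F = (1 + 4·4 + 13)/6 = 30/6 = 5
te_G = (12 + 4·13 + 20)/6 = 84/6 = 14

Forward pass:
ES_A = 0; EF_A = 12
ES_B = 0; EF_B = 15
ES_C = max(EF_A=12, EF_B=15) = 15; EF_C = 15+12 = 27
ES_D = 12; EF_D = 12+4 = 16
ES_E = 12; EF_E = 12+5 = 17
ES_F = max(EF_A=12, EF_B=15) = 15; EF_F = 15+5 = 20
ES_G = max(EF_C=27, EF_D=16, EF_E=17, EF_F=20) = 27; EF_G = 27+14 = 41
Expected project duration μ = 41 weeks. Critical path: B → C → G.

Backward pass:
LF_G = 41; LS_G = 41−14 = 27
LF_F = LS_G = 27; LS_F = 27−5 = 22
LF_E = LS_G = 27; LS_E = 27−5 = 22
LF_D = LS_G = 27; LS_D = 27−4 = 23
LF_C = LS_G = 27; LS_C = 27−12 = 15
LF_B = min(LS_C=15, LS_F=22) = 15; LS_B = 15−15 = 0
LF_A = min(LS_C=15, LS_D=23, LS_E=22, LS_F=22) = 15; LS_A = 15−12 = 3
Slack_A = LS_A − ES_A = 3 − 0 = 3

3 weeks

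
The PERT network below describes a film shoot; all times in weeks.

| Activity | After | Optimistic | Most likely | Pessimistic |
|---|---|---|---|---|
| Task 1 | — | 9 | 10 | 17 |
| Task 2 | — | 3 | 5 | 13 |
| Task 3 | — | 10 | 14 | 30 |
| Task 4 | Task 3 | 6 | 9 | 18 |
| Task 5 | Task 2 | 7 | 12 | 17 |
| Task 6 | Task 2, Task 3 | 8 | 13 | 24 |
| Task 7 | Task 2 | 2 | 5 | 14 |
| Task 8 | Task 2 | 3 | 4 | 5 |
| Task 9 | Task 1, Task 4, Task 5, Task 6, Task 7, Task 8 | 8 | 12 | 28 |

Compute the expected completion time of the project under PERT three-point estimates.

44 weeks

te_Task 1 = (9 + 4·10 + 17)/6 = 66/6 = 11
te_Task 2 = (3 + 4·5 + 13)/6 = 36/6 = 6
te_Task 3 = (10 + 4·14 + 30)/6 = 96/6 = 16
te_Task 4 = (6 + 4·9 + 18)/6 = 60/6 = 10
te_Task 5 = (7 + 4·12 + 17)/6 = 72/6 = 12
te_Task 6 = (8 + 4·13 + 24)/6 = 84/6 = 14
te_Task 7 = (2 + 4·5 + 14)/6 = 36/6 = 6
te_Task 8 = (3 + 4·4 + 5)/6 = 24/6 = 4
te_Task 9 = (8 + 4·12 + 28)/6 = 84/6 = 14

Forward pass:
ES_Task 1 = 0; EF_Task 1 = 11
ES_Task 2 = 0; EF_Task 2 = 6
ES_Task 3 = 0; EF_Task 3 = 16
ES_Task 4 = 16; EF_Task 4 = 16+10 = 26
ES_Task 5 = 6; EF_Task 5 = 6+12 = 18
ES_Task 6 = max(EF_Task 2=6, EF_Task 3=16) = 16; EF_Task 6 = 16+14 = 30
ES_Task 7 = 6; EF_Task 7 = 6+6 = 12
ES_Task 8 = 6; EF_Task 8 = 6+4 = 10
ES_Task 9 = max(EF_Task 1=11, EF_Task 4=26, EF_Task 5=18, EF_Task 6=30, EF_Task 7=12, EF_Task 8=10) = 30; EF_Task 9 = 30+14 = 44
Expected project duration μ = 44 weeks. Critical path: Task 3 → Task 6 → Task 9.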